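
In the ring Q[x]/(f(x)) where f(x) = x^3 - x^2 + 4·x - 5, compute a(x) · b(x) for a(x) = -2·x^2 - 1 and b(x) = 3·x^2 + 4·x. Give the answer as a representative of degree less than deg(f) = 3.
a · b ≡ 7·x^2 + 22·x - 70 (mod f(x))

First multiply in Q[x] without reducing: a · b = -6·x^4 - 8·x^3 - 3·x^2 - 4·x. Now divide by f(x) = x^3 - x^2 + 4·x - 5, eliminating the leading term at each step:
  leading term -6·x^4: subtract (-6·x)·f(x) = -6·x^4 + 6·x^3 - 24·x^2 + 30·x, leaving -14·x^3 + 21·x^2 - 34·x
  leading term -14·x^3: subtract (-14)·f(x) = -14·x^3 + 14·x^2 - 56·x + 70, leaving 7·x^2 + 22·x - 70
The degree is now < 3, so this is the remainder. Hence a · b ≡ 7·x^2 + 22·x - 70 in Q[x]/(f).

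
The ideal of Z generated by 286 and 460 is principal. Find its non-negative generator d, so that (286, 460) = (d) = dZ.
(286, 460) = (2); d = 2

In the PID Z, (a, b) is generated by gcd(a, b). Compute gcd(460, 286) with the extended Euclidean algorithm, tracking rows (r, s, t) with s·460 + t·286 = r:
  row A: (460, 1, 0)   [1·460 + 0·286 = 460]
  row B: (286, 0, 1)   [0·460 + 1·286 = 286]
  460 = 1·286 + 174   → row C = row A − 1·row B = (174, 1, −1)   [check: 1·460 − 1·286 = 174]
  286 = 1·174 + 112   → row D = row B − 1·row C = (112, −1, 2)   [check: −1·460 + 2·286 = 112]
  174 = 1·112 + 62   → row E = row C − 1·row D = (62, 2, −3)   [check: 2·460 − 3·286 = 62]
  112 = 1·62 + 50   → row F = row D − 1·row E = (50, −3, 5)   [check: −3·460 + 5·286 = 50]
  62 = 1·50 + 12   → row G = row E − 1·row F = (12, 5, −8)   [check: 5·460 − 8·286 = 12]
  50 = 4·12 + 2   → row H = row F − 4·row G = (2, −23, 37)   [check: −23·460 + 37·286 = 2]
  12 = 6·2 + 0   → remainder 0, stop. gcd = 2 (last nonzero row H).
So gcd(286, 460) = 2, with Bézout identity −23·460 + 37·286 = 2. Containment (⊇): the Bézout identity exhibits 2 as an element of (286, 460), giving (2) ⊆ (286, 460). Containment (⊆): since 2 | 286 and 2 | 460 (286 = 2·143, 460 = 2·230), every Z-linear combination of 286 and 460 is divisible by 2, so (286, 460) ⊆ (2). Therefore (286, 460) = (2), d = 2.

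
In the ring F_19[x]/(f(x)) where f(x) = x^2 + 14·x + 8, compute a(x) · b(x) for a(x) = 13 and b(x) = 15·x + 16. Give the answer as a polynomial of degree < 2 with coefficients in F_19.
Multiply as integer polynomials: a · b = 195·x + 208. Reducing coefficients mod 19: a · b ≡ 5·x + 18. This already has degree < 2, so no reduction by f is needed. Hence a · b ≡ 5·x + 18 in F_19[x]/(f).

Final answer: a · b ≡ 5·x + 18 (mod f(x))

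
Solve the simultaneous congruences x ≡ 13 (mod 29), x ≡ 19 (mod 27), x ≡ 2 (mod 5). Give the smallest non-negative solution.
x ≡ 3232 (mod 3915); the representative in [0, 3915) is 3232

The moduli 29, 27, 5 are pairwise coprime, so by the CRT there is a unique solution mod 29·27·5 = 3915.
Solve by successive substitution. Start with x ≡ 13 (mod 29).
  Combine with x ≡ 19 (mod 27): write x = 13 + 29·t and require 13 + 29·t ≡ 19 (mod 27), i.e. 29·t ≡ 19 − 13 ≡ 6 (mod 27). Since 29^(−1) ≡ 14 (mod 27) (29 ≡ 2 (mod 27)), t ≡ 14·6 ≡ 3 (mod 27). So x ≡ 13 + 29·3 = 100 (mod 783).
  Combine with x ≡ 2 (mod 5): write x = 100 + 783·t and require 100 + 783·t ≡ 2 (mod 5), i.e. 783·t ≡ 2 − 100 ≡ 2 (mod 5). Since 783^(−1) ≡ 2 (mod 5) (783 ≡ 3 (mod 5)), t ≡ 2·2 ≡ 4 (mod 5). So x ≡ 100 + 783·4 = 3232 (mod 3915).
Unique solution in [0, 3915): x = 3232.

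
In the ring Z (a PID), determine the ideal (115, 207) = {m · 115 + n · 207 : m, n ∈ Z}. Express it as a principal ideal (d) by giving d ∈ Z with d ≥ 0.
In the PID Z, (a, b) is generated by gcd(a, b). Compute gcd(207, 115) with the extended Euclidean algorithm, tracking rows (r, s, t) with s·207 + t·115 = r:
  row A: (207, 1, 0)   [1·207 + 0·115 = 207]
  row B: (115, 0, 1)   [0·207 + 1·115 = 115]
  207 = 1·115 + 92   → row C = row A − 1·row B = (92, 1, −1)   [check: 1·207 − 1·115 = 92]
  115 = 1·92 + 23   → row D = row B − 1·row C = (23, −1, 2)   [check: −1·207 + 2·115 = 23]
  92 = 4·23 + 0   → remainder 0, stop. gcd = 23 (last nonzero row D).
So gcd(115, 207) = 23, with Bézout identity −1·207 + 2·115 = 23. Containment (⊇): the Bézout identity exhibits 23 as an element of (115, 207), giving (23) ⊆ (115, 207). Containment (⊆): since 23 | 115 and 23 | 207 (115 = 23·5, 207 = 23·9), every Z-linear combination of 115 and 207 is divisible by 23, so (115, 207) ⊆ (23). Therefore (115, 207) = (23), d = 23.

Final answer: (115, 207) = (23); d = 23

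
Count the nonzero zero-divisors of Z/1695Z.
In Z/1695Z each nonzero element is either a unit (gcd with 1695 is 1) or a zero-divisor (gcd > 1). The number of units is φ(1695): factorise 1695 = 3 · 5 · 113, so φ(1695) = (3 − 1) · (5 − 1) · (113 − 1) = 2 · 4 · 112 = 896. The nonzero elements number 1695 − 1 = 1694. Hence the nonzero zero-divisors number 1694 − 896 = 798.

Final answer: Z/1695Z has 798 nonzero zero-divisors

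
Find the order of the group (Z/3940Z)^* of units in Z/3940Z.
(Z/3940Z)^* consists of the classes a with gcd(a, 3940) = 1, so its order is φ(3940). φ is multiplicative, with φ(p^e) = p^e − p^(e−1). Factorise 3940 = 2^2 · 5 · 197. Then
  φ(3940) = (2^2 − 2^1) · (5 − 1) · (197 − 1) = 2 · 4 · 196 = 1568.
Thus |(Z/3940Z)^*| = 1568.

Final answer: |(Z/3940Z)^*| = 1568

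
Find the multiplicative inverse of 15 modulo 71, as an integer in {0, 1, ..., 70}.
15^(−1) ≡ 19 (mod 71)

Apply the extended Euclidean algorithm to (71, 15), tracking rows (r, s, t) with s·71 + t·15 = r. Each division r_prev = q·r_cur + r_new produces the new row as (previous row) − q·(current row):
  row A: (71, 1, 0)   [1·71 + 0·15 = 71]
  row B: (15, 0, 1)   [0·71 + 1·15 = 15]
  71 = 4·15 + 11   → row C = row A − 4·row B = (11, 1, −4)   [check: 1·71 − 4·15 = 11]
  15 = 1·11 + 4   → row D = row B − 1·row C = (4, −1, 5)   [check: −1·71 + 5·15 = 4]
  11 = 2·4 + 3   → row E = row C − 2·row D = (3, 3, −14)   [check: 3·71 − 14·15 = 3]
  4 = 1·3 + 1   → row F = row D − 1·row E = (1, −4, 19)   [check: −4·71 + 19·15 = 1]
  3 = 3·1 + 0   → remainder 0, stop. gcd = 1 (last nonzero row F).
The gcd is 1, so 15 is invertible mod 71. The last nonzero row gives −4·71 + 19·15 = 1, so t = 19. So 15^(−1) ≡ 19 (mod 71). Verify: 15 · 19 = 285 ≡ 1 (mod 71). ✓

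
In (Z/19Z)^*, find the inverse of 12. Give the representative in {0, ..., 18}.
12^(−1) ≡ 8 (mod 19)

Apply the extended Euclidean algorithm to (19, 12), tracking rows (r, s, t) with s·19 + t·12 = r. Each division r_prev = q·r_cur + r_new produces the new row as (previous row) − q·(current row):
  row A: (19, 1, 0)   [1·19 + 0·12 = 19]
  row B: (12, 0, 1)   [0·19 + 1·12 = 12]
  19 = 1·12 + 7   → row C = row A − 1·row B = (7, 1, −1)   [check: 1·19 − 1·12 = 7]
  12 = 1·7 + 5   → row D = row B − 1·row C = (5, −1, 2)   [check: −1·19 + 2·12 = 5]
  7 = 1·5 + 2   → row E = row C − 1·row D = (2, 2, −3)   [check: 2·19 − 3·12 = 2]
  5 = 2·2 + 1   → row F = row D − 2·row E = (1, −5, 8)   [check: −5·19 + 8·12 = 1]
  2 = 2·1 + 0   → remainder 0, stop. gcd = 1 (last nonzero row F).
The gcd is 1, so 12 is invertible mod 19. The last nonzero row gives −5·19 + 8·12 = 1, so t = 8. So 12^(−1) ≡ 8 (mod 19). Verify: 12 · 8 = 96 ≡ 1 (mod 19). ✓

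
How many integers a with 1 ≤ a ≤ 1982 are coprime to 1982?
The number of a ∈ {1, ..., 1982} with gcd(a, 1982) = 1 is by definition Euler's totient φ(1982). φ is multiplicative, with φ(p^e) = p^e − p^(e−1). Factorise 1982 = 2 · 991. Then
  φ(1982) = (2 − 1) · (991 − 1) = 1 · 990 = 990.
So there are 990 such integers.

Final answer: 990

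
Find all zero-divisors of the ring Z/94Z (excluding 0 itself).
nonzero zero-divisors of Z/94Z = {2, 4, 6, 8, 10, 12, 14, 16, 18, 20, 22, 24, 26, 28, 30, 32, 34, 36, 38, 40, 42, 44, 46, 47, 48, 50, 52, 54, 56, 58, 60, 62, 64, 66, 68, 70, 72, 74, 76, 78, 80, 82, 84, 86, 88, 90, 92}

An element a ∈ Z/94Z (with a ≠ 0) is a zero-divisor iff gcd(a, 94) > 1 (because a is a unit precisely when gcd(a, n) = 1, and in Z/nZ every nonzero, non-unit element is a zero-divisor). Scan a = 1, ..., 93 and keep those with gcd(a, 94) > 1:
  gcd(2, 94) = 2, gcd(4, 94) = 2, gcd(6, 94) = 2, gcd(8, 94) = 2, gcd(10, 94) = 2, gcd(12, 94) = 2, gcd(14, 94) = 2, gcd(16, 94) = 2, gcd(18, 94) = 2, gcd(20, 94) = 2, gcd(22, 94) = 2, gcd(24, 94) = 2, gcd(26, 94) = 2, gcd(28, 94) = 2, gcd(30, 94) = 2, gcd(32, 94) = 2, gcd(34, 94) = 2, gcd(36, 94) = 2, gcd(38, 94) = 2, gcd(40, 94) = 2, gcd(42, 94) = 2, gcd(44, 94) = 2, gcd(46, 94) = 2, gcd(47, 94) = 47, gcd(48, 94) = 2, gcd(50, 94) = 2, gcd(52, 94) = 2, gcd(54, 94) = 2, gcd(56, 94) = 2, gcd(58, 94) = 2, gcd(60, 94) = 2, gcd(62, 94) = 2, gcd(64, 94) = 2, gcd(66, 94) = 2, gcd(68, 94) = 2, gcd(70, 94) = 2, gcd(72, 94) = 2, gcd(74, 94) = 2, gcd(76, 94) = 2, gcd(78, 94) = 2, gcd(80, 94) = 2, gcd(82, 94) = 2, gcd(84, 94) = 2, gcd(86, 94) = 2, gcd(88, 94) = 2, gcd(90, 94) = 2, gcd(92, 94) = 2.
All other a ∈ {1, ..., 93} have gcd(a, 94) = 1 and are units. So the nonzero zero-divisors are exactly the 47 values of a appearing in this scan.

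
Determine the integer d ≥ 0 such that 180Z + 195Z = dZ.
In the PID Z, (a, b) is generated by gcd(a, b). Compute gcd(195, 180) with the extended Euclidean algorithm, tracking rows (r, s, t) with s·195 + t·180 = r:
  row A: (195, 1, 0)   [1·195 + 0·180 = 195]
  row B: (180, 0, 1)   [0·195 + 1·180 = 180]
  195 = 1·180 + 15   → row C = row A − 1·row B = (15, 1, −1)   [check: 1·195 − 1·180 = 15]
  180 = 12·15 + 0   → remainder 0, stop. gcd = 15 (last nonzero row C).
So gcd(180, 195) = 15, with Bézout identity 1·195 − 1·180 = 15. Containment (⊇): the Bézout identity exhibits 15 as an element of (180, 195), giving (15) ⊆ (180, 195). Containment (⊆): since 15 | 180 and 15 | 195 (180 = 15·12, 195 = 15·13), every Z-linear combination of 180 and 195 is divisible by 15, so (180, 195) ⊆ (15). Therefore (180, 195) = (15), d = 15.

Final answer: (180, 195) = (15); d = 15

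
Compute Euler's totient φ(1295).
φ is multiplicative, with φ(p^e) = p^e − p^(e−1). Factorise 1295 = 5 · 7 · 37. Then
  φ(1295) = (5 − 1) · (7 − 1) · (37 − 1) = 4 · 6 · 36 = 864.

Final answer: φ(1295) = 864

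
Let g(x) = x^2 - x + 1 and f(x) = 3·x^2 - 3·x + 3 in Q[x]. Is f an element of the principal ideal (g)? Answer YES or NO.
In Q[x] the ideal (g) consists of all multiples of g, so f ∈ (g) iff g | f, i.e. iff the remainder of f on division by g is 0. Divide f by g (g is monic, so eliminate the leading term of the running remainder at each step):
  leading term 3·x^2: subtract (3)·g(x) = 3·x^2 - 3·x + 3, leaving 0
The remainder is 0, so f(x) = g(x) · h(x) with h(x) = 3. Hence g | f, i.e. f ∈ (g).

Final answer: YES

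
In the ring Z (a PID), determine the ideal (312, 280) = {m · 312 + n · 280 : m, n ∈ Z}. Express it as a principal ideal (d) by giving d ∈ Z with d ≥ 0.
(312, 280) = (8); d = 8

In the PID Z, (a, b) is generated by gcd(a, b). Compute gcd(312, 280) with the extended Euclidean algorithm, tracking rows (r, s, t) with s·312 + t·280 = r:
  row A: (312, 1, 0)   [1·312 + 0·280 = 312]
  row B: (280, 0, 1)   [0·312 + 1·280 = 280]
  312 = 1·280 + 32   → row C = row A − 1·row B = (32, 1, −1)   [check: 1·312 − 1·280 = 32]
  280 = 8·32 + 24   → row D = row B − 8·row C = (24, −8, 9)   [check: −8·312 + 9·280 = 24]
  32 = 1·24 + 8   → row E = row C − 1·row D = (8, 9, −10)   [check: 9·312 − 10·280 = 8]
  24 = 3·8 + 0   → remainder 0, stop. gcd = 8 (last nonzero row E).
So gcd(312, 280) = 8, with Bézout identity 9·312 − 10·280 = 8. Containment (⊇): the Bézout identity exhibits 8 as an element of (312, 280), giving (8) ⊆ (312, 280). Containment (⊆): since 8 | 312 and 8 | 280 (312 = 8·39, 280 = 8·35), every Z-linear combination of 312 and 280 is divisible by 8, so (312, 280) ⊆ (8). Therefore (312, 280) = (8), d = 8.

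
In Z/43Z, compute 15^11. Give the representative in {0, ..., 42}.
31

Use repeated squaring. Binary(11) = 1011. Walk through the bits of the exponent 11 left-to-right: at each bit after the leading one, square the running value, then multiply by 15 if the bit is 1 (always reducing mod 43):
  bit 1 = 1 (leading): start with 15.
  bit 2 = 0: square 15^2 = 225 ≡ 10 (mod 43).
  bit 3 = 1: square 10^2 = 100 ≡ 14; bit is 1, so multiply 14·15 = 210 ≡ 38 (mod 43).
  bit 4 = 1: square 38^2 = 1444 ≡ 25; bit is 1, so multiply 25·15 = 375 ≡ 31 (mod 43).
Final value: 15^11 ≡ 31 (mod 43).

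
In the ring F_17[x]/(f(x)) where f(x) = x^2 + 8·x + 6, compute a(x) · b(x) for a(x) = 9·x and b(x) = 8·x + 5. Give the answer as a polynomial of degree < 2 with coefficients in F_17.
a · b ≡ 13·x + 10 (mod f(x))

Multiply as integer polynomials: a · b = 72·x^2 + 45·x. Reducing coefficients mod 17: a · b ≡ 4·x^2 + 11·x. Now divide by f(x) = x^2 + 8·x + 6 in F_17[x], eliminating the leading term at each step:
  leading term 4·x^2: subtract (4)·f(x) = 4·x^2 + 15·x + 7, leaving 13·x + 10 (coefficients mod 17)
The degree is now < 2, so this is the remainder. Hence a · b ≡ 13·x + 10 in F_17[x]/(f).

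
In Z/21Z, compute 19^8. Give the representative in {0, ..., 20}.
4

Use repeated squaring. Binary(8) = 1000. Walk through the bits of the exponent 8 left-to-right: at each bit after the leading one, square the running value, then multiply by 19 if the bit is 1 (always reducing mod 21):
  bit 1 = 1 (leading): start with 19.
  bit 2 = 0: square 19^2 = 361 ≡ 4 (mod 21).
  bit 3 = 0: square 4^2 = 16 (mod 21).
  bit 4 = 0: square 16^2 = 256 ≡ 4 (mod 21).
Final value: 19^8 ≡ 4 (mod 21).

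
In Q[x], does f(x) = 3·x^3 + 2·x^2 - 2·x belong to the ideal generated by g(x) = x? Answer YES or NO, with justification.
In Q[x] the ideal (g) consists of all multiples of g, so f ∈ (g) iff g | f, i.e. iff the remainder of f on division by g is 0. Divide f by g (g is monic, so eliminate the leading term of the running remainder at each step):
  leading term 3·x^3: subtract (3·x^2)·g(x) = 3·x^3, leaving 2·x^2 - 2·x
  leading term 2·x^2: subtract (2·x)·g(x) = 2·x^2, leaving -2·x
  leading term -2·x: subtract (-2)·g(x) = -2·x, leaving 0
The remainder is 0, so f(x) = g(x) · h(x) with h(x) = 3·x^2 + 2·x - 2. Hence g | f, i.e. f ∈ (g).

Final answer: YES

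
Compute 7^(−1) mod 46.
7^(−1) ≡ 33 (mod 46)

Apply the extended Euclidean algorithm to (46, 7), tracking rows (r, s, t) with s·46 + t·7 = r. Each division r_prev = q·r_cur + r_new produces the new row as (previous row) − q·(current row):
  row A: (46, 1, 0)   [1·46 + 0·7 = 46]
  row B: (7, 0, 1)   [0·46 + 1·7 = 7]
  46 = 6·7 + 4   → row C = row A − 6·row B = (4, 1, −6)   [check: 1·46 − 6·7 = 4]
  7 = 1·4 + 3   → row D = row B − 1·row C = (3, −1, 7)   [check: −1·46 + 7·7 = 3]
  4 = 1·3 + 1   → row E = row C − 1·row D = (1, 2, −13)   [check: 2·46 − 13·7 = 1]
  3 = 3·1 + 0   → remainder 0, stop. gcd = 1 (last nonzero row E).
The gcd is 1, so 7 is invertible mod 46. The last nonzero row gives 2·46 − 13·7 = 1, so t = −13. So 7^(−1) ≡ −13 ≡ 33 (mod 46). Verify: 7 · 33 = 231 ≡ 1 (mod 46). ✓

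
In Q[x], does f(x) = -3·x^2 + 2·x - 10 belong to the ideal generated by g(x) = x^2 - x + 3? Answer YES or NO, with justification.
NO

In Q[x] the ideal (g) consists of all multiples of g, so f ∈ (g) iff g | f, i.e. iff the remainder of f on division by g is 0. Divide f by g (g is monic, so eliminate the leading term of the running remainder at each step):
  leading term -3·x^2: subtract (-3)·g(x) = -3·x^2 + 3·x - 9, leaving -x - 1
The remainder r(x) = -x - 1 ≠ 0 (and deg r < deg g), so g ∤ f, i.e. f ∉ (g).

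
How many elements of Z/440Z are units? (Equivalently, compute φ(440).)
Z/440Z has φ(440) = 160 units

An element a ∈ Z/440Z is a unit iff gcd(a, 440) = 1, so the number of units is φ(440). φ is multiplicative, with φ(p^e) = p^e − p^(e−1). Factorise 440 = 2^3 · 5 · 11. Then
  φ(440) = (2^3 − 2^2) · (5 − 1) · (11 − 1) = 4 · 4 · 10 = 160.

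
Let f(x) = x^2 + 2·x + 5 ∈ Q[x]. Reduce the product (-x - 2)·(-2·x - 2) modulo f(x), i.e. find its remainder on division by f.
a · b ≡ 2·x - 6 (mod f(x))

First multiply in Q[x] without reducing: a · b = 2·x^2 + 6·x + 4. Now divide by f(x) = x^2 + 2·x + 5, eliminating the leading term at each step:
  leading term 2·x^2: subtract (2)·f(x) = 2·x^2 + 4·x + 10, leaving 2·x - 6
The degree is now < 2, so this is the remainder. Hence a · b ≡ 2·x - 6 in Q[x]/(f).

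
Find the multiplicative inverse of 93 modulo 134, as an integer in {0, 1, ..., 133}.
93^(−1) ≡ 49 (mod 134)

Apply the extended Euclidean algorithm to (134, 93), tracking rows (r, s, t) with s·134 + t·93 = r. Each division r_prev = q·r_cur + r_new produces the new row as (previous row) − q·(current row):
  row A: (134, 1, 0)   [1·134 + 0·93 = 134]
  row B: (93, 0, 1)   [0·134 + 1·93 = 93]
  134 = 1·93 + 41   → row C = row A − 1·row B = (41, 1, −1)   [check: 1·134 − 1·93 = 41]
  93 = 2·41 + 11   → row D = row B − 2·row C = (11, −2, 3)   [check: −2·134 + 3·93 = 11]
  41 = 3·11 + 8   → row E = row C − 3·row D = (8, 7, −10)   [check: 7·134 − 10·93 = 8]
  11 = 1·8 + 3   → row F = row D − 1·row E = (3, −9, 13)   [check: −9·134 + 13·93 = 3]
  8 = 2·3 + 2   → row G = row E − 2·row F = (2, 25, −36)   [check: 25·134 − 36·93 = 2]
  3 = 1·2 + 1   → row H = row F − 1·row G = (1, −34, 49)   [check: −34·134 + 49·93 = 1]
  2 = 2·1 + 0   → remainder 0, stop. gcd = 1 (last nonzero row H).
The gcd is 1, so 93 is invertible mod 134. The last nonzero row gives −34·134 + 49·93 = 1, so t = 49. So 93^(−1) ≡ 49 (mod 134). Verify: 93 · 49 = 4557 ≡ 1 (mod 134). ✓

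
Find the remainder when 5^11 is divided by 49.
17

Use repeated squaring. Binary(11) = 1011. Walk through the bits of the exponent 11 left-to-right: at each bit after the leading one, square the running value, then multiply by 5 if the bit is 1 (always reducing mod 49):
  bit 1 = 1 (leading): start with 5.
  bit 2 = 0: square 5^2 = 25 (mod 49).
  bit 3 = 1: square 25^2 = 625 ≡ 37; bit is 1, so multiply 37·5 = 185 ≡ 38 (mod 49).
  bit 4 = 1: square 38^2 = 1444 ≡ 23; bit is 1, so multiply 23·5 = 115 ≡ 17 (mod 49).
Final value: 5^11 ≡ 17 (mod 49).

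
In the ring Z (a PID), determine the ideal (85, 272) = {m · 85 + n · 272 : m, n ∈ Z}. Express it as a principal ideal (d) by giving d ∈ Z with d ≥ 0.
(85, 272) = (17); d = 17

In the PID Z, (a, b) is generated by gcd(a, b). Compute gcd(272, 85) with the extended Euclidean algorithm, tracking rows (r, s, t) with s·272 + t·85 = r:
  row A: (272, 1, 0)   [1·272 + 0·85 = 272]
  row B: (85, 0, 1)   [0·272 + 1·85 = 85]
  272 = 3·85 + 17   → row C = row A − 3·row B = (17, 1, −3)   [check: 1·272 − 3·85 = 17]
  85 = 5·17 + 0   → remainder 0, stop. gcd = 17 (last nonzero row C).
So gcd(85, 272) = 17, with Bézout identity 1·272 − 3·85 = 17. Containment (⊇): the Bézout identity exhibits 17 as an element of (85, 272), giving (17) ⊆ (85, 272). Containment (⊆): since 17 | 85 and 17 | 272 (85 = 17·5, 272 = 17·16), every Z-linear combination of 85 and 272 is divisible by 17, so (85, 272) ⊆ (17). Therefore (85, 272) = (17), d = 17.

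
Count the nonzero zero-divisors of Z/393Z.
In Z/393Z each nonzero element is either a unit (gcd with 393 is 1) or a zero-divisor (gcd > 1). The number of units is φ(393): factorise 393 = 3 · 131, so φ(393) = (3 − 1) · (131 − 1) = 2 · 130 = 260. The nonzero elements number 393 − 1 = 392. Hence the nonzero zero-divisors number 392 − 260 = 132.

Final answer: Z/393Z has 132 nonzero zero-divisors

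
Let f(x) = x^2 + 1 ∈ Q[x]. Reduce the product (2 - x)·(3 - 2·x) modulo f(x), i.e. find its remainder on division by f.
a · b ≡ 4 - 7·x (mod f(x))

First multiply in Q[x] without reducing: a · b = 2·x^2 - 7·x + 6. Now divide by f(x) = x^2 + 1, eliminating the leading term at each step:
  leading term 2·x^2: subtract (2)·f(x) = 2·x^2 + 2, leaving 4 - 7·x
The degree is now < 2, so this is the remainder. Hence a · b ≡ 4 - 7·x in Q[x]/(f).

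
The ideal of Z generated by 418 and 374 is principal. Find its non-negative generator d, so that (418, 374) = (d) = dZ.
In the PID Z, (a, b) is generated by gcd(a, b). Compute gcd(418, 374) with the extended Euclidean algorithm, tracking rows (r, s, t) with s·418 + t·374 = r:
  row A: (418, 1, 0)   [1·418 + 0·374 = 418]
  row B: (374, 0, 1)   [0·418 + 1·374 = 374]
  418 = 1·374 + 44   → row C = row A − 1·row B = (44, 1, −1)   [check: 1·418 − 1·374 = 44]
  374 = 8·44 + 22   → row D = row B − 8·row C = (22, −8, 9)   [check: −8·418 + 9·374 = 22]
  44 = 2·22 + 0   → remainder 0, stop. gcd = 22 (last nonzero row D).
So gcd(418, 374) = 22, with Bézout identity −8·418 + 9·374 = 22. Containment (⊇): the Bézout identity exhibits 22 as an element of (418, 374), giving (22) ⊆ (418, 374). Containment (⊆): since 22 | 418 and 22 | 374 (418 = 22·19, 374 = 22·17), every Z-linear combination of 418 and 374 is divisible by 22, so (418, 374) ⊆ (22). Therefore (418, 374) = (22), d = 22.

Final answer: (418, 374) = (22); d = 22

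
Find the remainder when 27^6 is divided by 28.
1

Use repeated squaring. Binary(6) = 110. Walk through the bits of the exponent 6 left-to-right: at each bit after the leading one, square the running value, then multiply by 27 if the bit is 1 (always reducing mod 28):
  bit 1 = 1 (leading): start with 27.
  bit 2 = 1: square 27^2 = 729 ≡ 1; bit is 1, so multiply 1·27 = 27 (mod 28).
  bit 3 = 0: square 27^2 = 729 ≡ 1 (mod 28).
Final value: 27^6 ≡ 1 (mod 28).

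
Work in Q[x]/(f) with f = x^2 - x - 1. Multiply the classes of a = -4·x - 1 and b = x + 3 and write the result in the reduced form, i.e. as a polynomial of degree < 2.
a · b ≡ -17·x - 7 (mod f(x))

First multiply in Q[x] without reducing: a · b = -4·x^2 - 13·x - 3. Now divide by f(x) = x^2 - x - 1, eliminating the leading term at each step:
  leading term -4·x^2: subtract (-4)·f(x) = -4·x^2 + 4·x + 4, leaving -17·x - 7
The degree is now < 2, so this is the remainder. Hence a · b ≡ -17·x - 7 in Q[x]/(f).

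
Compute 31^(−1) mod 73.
Apply the extended Euclidean algorithm to (73, 31), tracking rows (r, s, t) with s·73 + t·31 = r. Each division r_prev = q·r_cur + r_new produces the new row as (previous row) − q·(current row):
  row A: (73, 1, 0)   [1·73 + 0·31 = 73]
  row B: (31, 0, 1)   [0·73 + 1·31 = 31]
  73 = 2·31 + 11   → row C = row A − 2·row B = (11, 1, −2)   [check: 1·73 − 2·31 = 11]
  31 = 2·11 + 9   → row D = row B − 2·row C = (9, −2, 5)   [check: −2·73 + 5·31 = 9]
  11 = 1·9 + 2   → row E = row C − 1·row D = (2, 3, −7)   [check: 3·73 − 7·31 = 2]
  9 = 4·2 + 1   → row F = row D − 4·row E = (1, −14, 33)   [check: −14·73 + 33·31 = 1]
  2 = 2·1 + 0   → remainder 0, stop. gcd = 1 (last nonzero row F).
The gcd is 1, so 31 is invertible mod 73. The last nonzero row gives −14·73 + 33·31 = 1, so t = 33. So 31^(−1) ≡ 33 (mod 73). Verify: 31 · 33 = 1023 ≡ 1 (mod 73). ✓

Final answer: 31^(−1) ≡ 33 (mod 73)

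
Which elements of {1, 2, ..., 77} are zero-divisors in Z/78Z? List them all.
An element a ∈ Z/78Z (with a ≠ 0) is a zero-divisor iff gcd(a, 78) > 1 (because a is a unit precisely when gcd(a, n) = 1, and in Z/nZ every nonzero, non-unit element is a zero-divisor). Scan a = 1, ..., 77 and keep those with gcd(a, 78) > 1:
  gcd(2, 78) = 2, gcd(3, 78) = 3, gcd(4, 78) = 2, gcd(6, 78) = 6, gcd(8, 78) = 2, gcd(9, 78) = 3, gcd(10, 78) = 2, gcd(12, 78) = 6, gcd(13, 78) = 13, gcd(14, 78) = 2, gcd(15, 78) = 3, gcd(16, 78) = 2, gcd(18, 78) = 6, gcd(20, 78) = 2, gcd(21, 78) = 3, gcd(22, 78) = 2, gcd(24, 78) = 6, gcd(26, 78) = 26, gcd(27, 78) = 3, gcd(28, 78) = 2, gcd(30, 78) = 6, gcd(32, 78) = 2, gcd(33, 78) = 3, gcd(34, 78) = 2, gcd(36, 78) = 6, gcd(38, 78) = 2, gcd(39, 78) = 39, gcd(40, 78) = 2, gcd(42, 78) = 6, gcd(44, 78) = 2, gcd(45, 78) = 3, gcd(46, 78) = 2, gcd(48, 78) = 6, gcd(50, 78) = 2, gcd(51, 78) = 3, gcd(52, 78) = 26, gcd(54, 78) = 6, gcd(56, 78) = 2, gcd(57, 78) = 3, gcd(58, 78) = 2, gcd(60, 78) = 6, gcd(62, 78) = 2, gcd(63, 78) = 3, gcd(64, 78) = 2, gcd(65, 78) = 13, gcd(66, 78) = 6, gcd(68, 78) = 2, gcd(69, 78) = 3, gcd(70, 78) = 2, gcd(72, 78) = 6, gcd(74, 78) = 2, gcd(75, 78) = 3, gcd(76, 78) = 2.
All other a ∈ {1, ..., 77} have gcd(a, 78) = 1 and are units. So the nonzero zero-divisors are exactly the 53 values of a appearing in this scan.

Final answer: nonzero zero-divisors of Z/78Z = {2, 3, 4, 6, 8, 9, 10, 12, 13, 14, 15, 16, 18, 20, 21, 22, 24, 26, 27, 28, 30, 32, 33, 34, 36, 38, 39, 40, 42, 44, 45, 46, 48, 50, 51, 52, 54, 56, 57, 58, 60, 62, 63, 64, 65, 66, 68, 69, 70, 72, 74, 75, 76}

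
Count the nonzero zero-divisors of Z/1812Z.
Z/1812Z has 1211 nonzero zero-divisors

In Z/1812Z each nonzero element is either a unit (gcd with 1812 is 1) or a zero-divisor (gcd > 1). The number of units is φ(1812): factorise 1812 = 2^2 · 3 · 151, so φ(1812) = (2^2 − 2^1) · (3 − 1) · (151 − 1) = 2 · 2 · 150 = 600. The nonzero elements number 1812 − 1 = 1811. Hence the nonzero zero-divisors number 1811 − 600 = 1211.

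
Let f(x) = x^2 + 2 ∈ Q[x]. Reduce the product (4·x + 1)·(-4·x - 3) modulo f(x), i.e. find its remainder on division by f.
First multiply in Q[x] without reducing: a · b = -16·x^2 - 16·x - 3. Now divide by f(x) = x^2 + 2, eliminating the leading term at each step:
  leading term -16·x^2: subtract (-16)·f(x) = -16·x^2 - 32, leaving 29 - 16·x
The degree is now < 2, so this is the remainder. Hence a · b ≡ 29 - 16·x in Q[x]/(f).

Final answer: a · b ≡ 29 - 16·x (mod f(x))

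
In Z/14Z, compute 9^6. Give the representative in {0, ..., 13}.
Use repeated squaring. Binary(6) = 110. Walk through the bits of the exponent 6 left-to-right: at each bit after the leading one, square the running value, then multiply by 9 if the bit is 1 (always reducing mod 14):
  bit 1 = 1 (leading): start with 9.
  bit 2 = 1: square 9^2 = 81 ≡ 11; bit is 1, so multiply 11·9 = 99 ≡ 1 (mod 14).
  bit 3 = 0: square 1^2 = 1 (mod 14).
Final value: 9^6 ≡ 1 (mod 14).

Final answer: 1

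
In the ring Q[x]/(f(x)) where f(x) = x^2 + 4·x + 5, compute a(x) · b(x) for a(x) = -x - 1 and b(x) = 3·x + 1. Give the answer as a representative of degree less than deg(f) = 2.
a · b ≡ 8·x + 14 (mod f(x))

First multiply in Q[x] without reducing: a · b = -3·x^2 - 4·x - 1. Now divide by f(x) = x^2 + 4·x + 5, eliminating the leading term at each step:
  leading term -3·x^2: subtract (-3)·f(x) = -3·x^2 - 12·x - 15, leaving 8·x + 14
The degree is now < 2, so this is the remainder. Hence a · b ≡ 8·x + 14 in Q[x]/(f).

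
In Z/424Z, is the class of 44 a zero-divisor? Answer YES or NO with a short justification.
gcd(44, 424) = 4 > 1, so 44 is not a unit in Z/424Z. In Z/nZ every nonzero non-unit is a zero-divisor: explicitly, take b = 424/gcd = 106 ≠ 0 (mod 424); then 44·106 = 4664 = 11·424, i.e. 44·106 ≡ 0 (mod 424). So 44 is a zero-divisor.

Final answer: YES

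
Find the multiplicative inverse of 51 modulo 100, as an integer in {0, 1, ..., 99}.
Apply the extended Euclidean algorithm to (100, 51), tracking rows (r, s, t) with s·100 + t·51 = r. Each division r_prev = q·r_cur + r_new produces the new row as (previous row) − q·(current row):
  row A: (100, 1, 0)   [1·100 + 0·51 = 100]
  row B: (51, 0, 1)   [0·100 + 1·51 = 51]
  100 = 1·51 + 49   → row C = row A − 1·row B = (49, 1, −1)   [check: 1·100 − 1·51 = 49]
  51 = 1·49 + 2   → row D = row B − 1·row C = (2, −1, 2)   [check: −1·100 + 2·51 = 2]
  49 = 24·2 + 1   → row E = row C − 24·row D = (1, 25, −49)   [check: 25·100 − 49·51 = 1]
  2 = 2·1 + 0   → remainder 0, stop. gcd = 1 (last nonzero row E).
The gcd is 1, so 51 is invertible mod 100. The last nonzero row gives 25·100 − 49·51 = 1, so t = −49. So 51^(−1) ≡ −49 ≡ 51 (mod 100). Verify: 51 · 51 = 2601 ≡ 1 (mod 100). ✓

Final answer: 51^(−1) ≡ 51 (mod 100)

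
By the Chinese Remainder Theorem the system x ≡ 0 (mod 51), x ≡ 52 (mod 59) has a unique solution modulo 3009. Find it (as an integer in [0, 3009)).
The moduli 51, 59 are pairwise coprime, so by the CRT there is a unique solution mod 51·59 = 3009.
Solve by successive substitution. Start with x ≡ 0 (mod 51).
  Combine with x ≡ 52 (mod 59): write x = 51·t and require 51·t ≡ 52 (mod 59). Since 51^(−1) ≡ 22 (mod 59), t ≡ 22·52 ≡ 23 (mod 59). So x ≡ 51·23 = 1173 (mod 3009).
Unique solution in [0, 3009): x = 1173.

Final answer: x ≡ 1173 (mod 3009); the representative in [0, 3009) is 1173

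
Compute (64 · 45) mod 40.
Reduce the factors first: 64 ≡ 24, 45 ≡ 5 (mod 40), so 64 · 45 ≡ 24 · 5 (mod 40). 24 · 5 = 120. Dividing by 40: 120 = 3·40 + 0. So (64 · 45) mod 40 = 0.

Final answer: 0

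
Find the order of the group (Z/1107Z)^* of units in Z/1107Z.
(Z/1107Z)^* consists of the classes a with gcd(a, 1107) = 1, so its order is φ(1107). φ is multiplicative, with φ(p^e) = p^e − p^(e−1). Factorise 1107 = 3^3 · 41. Then
  φ(1107) = (3^3 − 3^2) · (41 − 1) = 18 · 40 = 720.
Thus |(Z/1107Z)^*| = 720.

Final answer: |(Z/1107Z)^*| = 720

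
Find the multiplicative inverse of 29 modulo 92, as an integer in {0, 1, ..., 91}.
Apply the extended Euclidean algorithm to (92, 29), tracking rows (r, s, t) with s·92 + t·29 = r. Each division r_prev = q·r_cur + r_new produces the new row as (previous row) − q·(current row):
  row A: (92, 1, 0)   [1·92 + 0·29 = 92]
  row B: (29, 0, 1)   [0·92 + 1·29 = 29]
  92 = 3·29 + 5   → row C = row A − 3·row B = (5, 1, −3)   [check: 1·92 − 3·29 = 5]
  29 = 5·5 + 4   → row D = row B − 5·row C = (4, −5, 16)   [check: −5·92 + 16·29 = 4]
  5 = 1·4 + 1   → row E = row C − 1·row D = (1, 6, −19)   [check: 6·92 − 19·29 = 1]
  4 = 4·1 + 0   → remainder 0, stop. gcd = 1 (last nonzero row E).
The gcd is 1, so 29 is invertible mod 92. The last nonzero row gives 6·92 − 19·29 = 1, so t = −19. So 29^(−1) ≡ −19 ≡ 73 (mod 92). Verify: 29 · 73 = 2117 ≡ 1 (mod 92). ✓

Final answer: 29^(−1) ≡ 73 (mod 92)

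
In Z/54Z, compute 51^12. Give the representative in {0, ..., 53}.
Use repeated squaring. Binary(12) = 1100. Walk through the bits of the exponent 12 left-to-right: at each bit after the leading one, square the running value, then multiply by 51 if the bit is 1 (always reducing mod 54):
  bit 1 = 1 (leading): start with 51.
  bit 2 = 1: square 51^2 = 2601 ≡ 9; bit is 1, so multiply 9·51 = 459 ≡ 27 (mod 54).
  bit 3 = 0: square 27^2 = 729 ≡ 27 (mod 54).
  bit 4 = 0: square 27^2 = 729 ≡ 27 (mod 54).
Final value: 51^12 ≡ 27 (mod 54).

Final answer: 27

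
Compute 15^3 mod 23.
17

Use repeated squaring. Binary(3) = 11. Walk through the bits of the exponent 3 left-to-right: at each bit after the leading one, square the running value, then multiply by 15 if the bit is 1 (always reducing mod 23):
  bit 1 = 1 (leading): start with 15.
  bit 2 = 1: square 15^2 = 225 ≡ 18; bit is 1, so multiply 18·15 = 270 ≡ 17 (mod 23).
Final value: 15^3 ≡ 17 (mod 23).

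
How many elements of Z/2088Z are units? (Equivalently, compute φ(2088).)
An element a ∈ Z/2088Z is a unit iff gcd(a, 2088) = 1, so the number of units is φ(2088). φ is multiplicative, with φ(p^e) = p^e − p^(e−1). Factorise 2088 = 2^3 · 3^2 · 29. Then
  φ(2088) = (2^3 − 2^2) · (3^2 − 3^1) · (29 − 1) = 4 · 6 · 28 = 672.

Final answer: Z/2088Z has φ(2088) = 672 units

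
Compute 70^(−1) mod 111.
70^(−1) ≡ 46 (mod 111)

Apply the extended Euclidean algorithm to (111, 70), tracking rows (r, s, t) with s·111 + t·70 = r. Each division r_prev = q·r_cur + r_new produces the new row as (previous row) − q·(current row):
  row A: (111, 1, 0)   [1·111 + 0·70 = 111]
  row B: (70, 0, 1)   [0·111 + 1·70 = 70]
  111 = 1·70 + 41   → row C = row A − 1·row B = (41, 1, −1)   [check: 1·111 − 1·70 = 41]
  70 = 1·41 + 29   → row D = row B − 1·row C = (29, −1, 2)   [check: −1·111 + 2·70 = 29]
  41 = 1·29 + 12   → row E = row C − 1·row D = (12, 2, −3)   [check: 2·111 − 3·70 = 12]
  29 = 2·12 + 5   → row F = row D − 2·row E = (5, −5, 8)   [check: −5·111 + 8·70 = 5]
  12 = 2·5 + 2   → row G = row E − 2·row F = (2, 12, −19)   [check: 12·111 − 19·70 = 2]
  5 = 2·2 + 1   → row H = row F − 2·row G = (1, −29, 46)   [check: −29·111 + 46·70 = 1]
  2 = 2·1 + 0   → remainder 0, stop. gcd = 1 (last nonzero row H).
The gcd is 1, so 70 is invertible mod 111. The last nonzero row gives −29·111 + 46·70 = 1, so t = 46. So 70^(−1) ≡ 46 (mod 111). Verify: 70 · 46 = 3220 ≡ 1 (mod 111). ✓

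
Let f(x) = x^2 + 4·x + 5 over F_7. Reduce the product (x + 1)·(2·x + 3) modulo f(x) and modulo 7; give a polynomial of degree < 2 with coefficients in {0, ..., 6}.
a · b ≡ 4·x (mod f(x))

Multiply as integer polynomials: a · b = 2·x^2 + 5·x + 3. Reducing coefficients mod 7: a · b ≡ 2·x^2 + 5·x + 3. Now divide by f(x) = x^2 + 4·x + 5 in F_7[x], eliminating the leading term at each step:
  leading term 2·x^2: subtract (2)·f(x) = 2·x^2 + x + 3, leaving 4·x (coefficients mod 7)
The degree is now < 2, so this is the remainder. Hence a · b ≡ 4·x in F_7[x]/(f).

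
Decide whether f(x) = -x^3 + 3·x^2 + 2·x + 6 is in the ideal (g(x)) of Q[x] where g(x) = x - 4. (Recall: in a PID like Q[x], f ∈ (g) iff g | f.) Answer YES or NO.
NO

In Q[x] the ideal (g) consists of all multiples of g, so f ∈ (g) iff g | f, i.e. iff the remainder of f on division by g is 0. Divide f by g (g is monic, so eliminate the leading term of the running remainder at each step):
  leading term -x^3: subtract (-x^2)·g(x) = -x^3 + 4·x^2, leaving -x^2 + 2·x + 6
  leading term -x^2: subtract (-x)·g(x) = -x^2 + 4·x, leaving 6 - 2·x
  leading term -2·x: subtract (-2)·g(x) = 8 - 2·x, leaving -2
The remainder r(x) = -2 ≠ 0 (and deg r < deg g), so g ∤ f, i.e. f ∉ (g).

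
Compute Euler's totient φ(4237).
φ(4237) = 3996

φ is multiplicative, with φ(p^e) = p^e − p^(e−1). Factorise 4237 = 19 · 223. Then
  φ(4237) = (19 − 1) · (223 − 1) = 18 · 222 = 3996.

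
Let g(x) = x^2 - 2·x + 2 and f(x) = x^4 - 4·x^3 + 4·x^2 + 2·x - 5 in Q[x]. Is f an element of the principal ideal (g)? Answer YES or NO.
In Q[x] the ideal (g) consists of all multiples of g, so f ∈ (g) iff g | f, i.e. iff the remainder of f on division by g is 0. Divide f by g (g is monic, so eliminate the leading term of the running remainder at each step):
  leading term x^4: subtract (x^2)·g(x) = x^4 - 2·x^3 + 2·x^2, leaving -2·x^3 + 2·x^2 + 2·x - 5
  leading term -2·x^3: subtract (-2·x)·g(x) = -2·x^3 + 4·x^2 - 4·x, leaving -2·x^2 + 6·x - 5
  leading term -2·x^2: subtract (-2)·g(x) = -2·x^2 + 4·x - 4, leaving 2·x - 1
The remainder r(x) = 2·x - 1 ≠ 0 (and deg r < deg g), so g ∤ f, i.e. f ∉ (g).

Final answer: NO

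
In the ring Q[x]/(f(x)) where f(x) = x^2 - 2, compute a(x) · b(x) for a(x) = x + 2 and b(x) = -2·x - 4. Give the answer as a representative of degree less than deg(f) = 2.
a · b ≡ -8·x - 12 (mod f(x))

First multiply in Q[x] without reducing: a · b = -2·x^2 - 8·x - 8. Now divide by f(x) = x^2 - 2, eliminating the leading term at each step:
  leading term -2·x^2: subtract (-2)·f(x) = 4 - 2·x^2, leaving -8·x - 12
The degree is now < 2, so this is the remainder. Hence a · b ≡ -8·x - 12 in Q[x]/(f).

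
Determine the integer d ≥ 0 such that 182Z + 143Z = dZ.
In the PID Z, (a, b) is generated by gcd(a, b). Compute gcd(182, 143) with the extended Euclidean algorithm, tracking rows (r, s, t) with s·182 + t·143 = r:
  row A: (182, 1, 0)   [1·182 + 0·143 = 182]
  row B: (143, 0, 1)   [0·182 + 1·143 = 143]
  182 = 1·143 + 39   → row C = row A − 1·row B = (39, 1, −1)   [check: 1·182 − 1·143 = 39]
  143 = 3·39 + 26   → row D = row B − 3·row C = (26, −3, 4)   [check: −3·182 + 4·143 = 26]
  39 = 1·26 + 13   → row E = row C − 1·row D = (13, 4, −5)   [check: 4·182 − 5·143 = 13]
  26 = 2·13 + 0   → remainder 0, stop. gcd = 13 (last nonzero row E).
So gcd(182, 143) = 13, with Bézout identity 4·182 − 5·143 = 13. Containment (⊇): the Bézout identity exhibits 13 as an element of (182, 143), giving (13) ⊆ (182, 143). Containment (⊆): since 13 | 182 and 13 | 143 (182 = 13·14, 143 = 13·11), every Z-linear combination of 182 and 143 is divisible by 13, so (182, 143) ⊆ (13). Therefore (182, 143) = (13), d = 13.

Final answer: (182, 143) = (13); d = 13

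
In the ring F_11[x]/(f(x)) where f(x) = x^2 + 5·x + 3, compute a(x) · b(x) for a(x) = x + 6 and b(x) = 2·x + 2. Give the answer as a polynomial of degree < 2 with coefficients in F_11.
Multiply as integer polynomials: a · b = 2·x^2 + 14·x + 12. Reducing coefficients mod 11: a · b ≡ 2·x^2 + 3·x + 1. Now divide by f(x) = x^2 + 5·x + 3 in F_11[x], eliminating the leading term at each step:
  leading term 2·x^2: subtract (2)·f(x) = 2·x^2 + 10·x + 6, leaving 4·x + 6 (coefficients mod 11)
The degree is now < 2, so this is the remainder. Hence a · b ≡ 4·x + 6 in F_11[x]/(f).

Final answer: a · b ≡ 4·x + 6 (mod f(x))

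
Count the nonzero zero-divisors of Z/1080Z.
In Z/1080Z each nonzero element is either a unit (gcd with 1080 is 1) or a zero-divisor (gcd > 1). The number of units is φ(1080): factorise 1080 = 2^3 · 3^3 · 5, so φ(1080) = (2^3 − 2^2) · (3^3 − 3^2) · (5 − 1) = 4 · 18 · 4 = 288. The nonzero elements number 1080 − 1 = 1079. Hence the nonzero zero-divisors number 1079 − 288 = 791.

Final answer: Z/1080Z has 791 nonzero zero-divisors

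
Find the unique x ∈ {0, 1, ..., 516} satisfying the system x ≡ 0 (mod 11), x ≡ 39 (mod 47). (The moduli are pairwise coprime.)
The moduli 11, 47 are pairwise coprime, so by the CRT there is a unique solution mod 11·47 = 517.
Solve by successive substitution. Start with x ≡ 0 (mod 11).
  Combine with x ≡ 39 (mod 47): write x = 11·t and require 11·t ≡ 39 (mod 47). Since 11^(−1) ≡ 30 (mod 47), t ≡ 30·39 ≡ 42 (mod 47). So x ≡ 11·42 = 462 (mod 517).
Unique solution in [0, 517): x = 462.

Final answer: x ≡ 462 (mod 517); the representative in [0, 517) is 462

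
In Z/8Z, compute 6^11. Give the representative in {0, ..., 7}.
0

Use repeated squaring. Binary(11) = 1011. Walk through the bits of the exponent 11 left-to-right: at each bit after the leading one, square the running value, then multiply by 6 if the bit is 1 (always reducing mod 8):
  bit 1 = 1 (leading): start with 6.
  bit 2 = 0: square 6^2 = 36 ≡ 4 (mod 8).
  bit 3 = 1: square 4^2 = 16 ≡ 0; bit is 1, so multiply 0·6 = 0 (mod 8).
  bit 4 = 1: square 0^2 = 0; bit is 1, so multiply 0·6 = 0 (mod 8).
Final value: 6^11 ≡ 0 (mod 8).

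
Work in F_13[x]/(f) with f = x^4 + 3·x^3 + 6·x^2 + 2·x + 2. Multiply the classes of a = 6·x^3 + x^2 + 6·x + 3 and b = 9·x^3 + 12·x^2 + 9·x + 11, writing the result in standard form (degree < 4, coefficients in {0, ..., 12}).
a · b ≡ 6·x^3 + 12·x^2 + 8·x + 7 (mod f(x))

Multiply as integer polynomials: a · b = 54·x^6 + 81·x^5 + 120·x^4 + 174·x^3 + 101·x^2 + 93·x + 33. Reducing coefficients mod 13: a · b ≡ 2·x^6 + 3·x^5 + 3·x^4 + 5·x^3 + 10·x^2 + 2·x + 7. Now divide by f(x) = x^4 + 3·x^3 + 6·x^2 + 2·x + 2 in F_13[x], eliminating the leading term at each step:
  leading term 2·x^6: subtract (2·x^2)·f(x) = 2·x^6 + 6·x^5 + 12·x^4 + 4·x^3 + 4·x^2, leaving 10·x^5 + 4·x^4 + x^3 + 6·x^2 + 2·x + 7 (coefficients mod 13)
  leading term 10·x^5: subtract (10·x)·f(x) = 10·x^5 + 4·x^4 + 8·x^3 + 7·x^2 + 7·x, leaving 6·x^3 + 12·x^2 + 8·x + 7 (coefficients mod 13)
The degree is now < 4, so this is the remainder. Hence a · b ≡ 6·x^3 + 12·x^2 + 8·x + 7 in F_13[x]/(f).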